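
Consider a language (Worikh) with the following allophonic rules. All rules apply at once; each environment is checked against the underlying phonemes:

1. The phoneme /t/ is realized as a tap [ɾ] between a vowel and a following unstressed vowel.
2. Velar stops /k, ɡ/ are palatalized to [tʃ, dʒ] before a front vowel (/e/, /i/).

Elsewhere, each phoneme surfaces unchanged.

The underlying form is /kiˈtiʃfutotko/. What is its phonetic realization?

[tʃiˈtiʃfuɾotko]

/k/ — word-initial, before a front vowel — surfaces as [tʃ] (rule 2).
/i/ — not in any rule's target class → [i].
/t/ (between /i/ and /i/) fails the environment for rule 1, so it stays [t].
/i/ (between /t/ and /ʃ/) is unaffected → [i].
/ʃ/ — not in any rule's target class → [ʃ].
/f/ (between /ʃ/ and /u/) is unaffected → [f].
/u/ (between /f/ and /t/): no rule targets it → [u].
/t/ meets the environment for rule 1 (between a vowel and a following unstressed vowel) → [ɾ].
/o/ — not in any rule's target class → [o].
/t/ (between /o/ and /k/): rule 1 targets it, but not between a vowel and a following unstressed vowel → unchanged [t].
/k/ (between /t/ and /o/) is in the target of rule 2 but the environment (before a front vowel) is not met → [k].
/o/ (word-final) is unaffected → [o].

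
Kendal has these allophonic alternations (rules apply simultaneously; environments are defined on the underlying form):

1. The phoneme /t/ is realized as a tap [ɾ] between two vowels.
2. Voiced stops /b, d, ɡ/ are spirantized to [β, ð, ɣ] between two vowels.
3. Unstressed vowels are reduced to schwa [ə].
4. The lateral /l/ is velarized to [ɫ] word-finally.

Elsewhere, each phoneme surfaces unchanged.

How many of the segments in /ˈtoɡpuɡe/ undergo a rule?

3

Segments that undergo a rule: /u/ → [ə] (rule 3); /ɡ/ → [ɣ] (rule 2); /e/ → [ə] (rule 3).
All other segments surface unchanged.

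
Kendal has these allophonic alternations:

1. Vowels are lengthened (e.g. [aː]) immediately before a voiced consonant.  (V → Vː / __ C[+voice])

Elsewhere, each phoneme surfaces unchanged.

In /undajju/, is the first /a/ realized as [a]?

No

/a/ meets the environment for rule 1 (before a voiced consonant) → [aː].
The actual realization is [aː], not [a].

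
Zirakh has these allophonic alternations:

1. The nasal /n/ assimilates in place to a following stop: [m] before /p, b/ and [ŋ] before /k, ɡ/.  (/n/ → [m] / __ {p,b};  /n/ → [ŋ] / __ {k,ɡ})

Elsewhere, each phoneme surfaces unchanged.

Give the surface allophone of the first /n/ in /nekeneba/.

/n/ — word-initial; rule 1 does not apply here → [n].

[n]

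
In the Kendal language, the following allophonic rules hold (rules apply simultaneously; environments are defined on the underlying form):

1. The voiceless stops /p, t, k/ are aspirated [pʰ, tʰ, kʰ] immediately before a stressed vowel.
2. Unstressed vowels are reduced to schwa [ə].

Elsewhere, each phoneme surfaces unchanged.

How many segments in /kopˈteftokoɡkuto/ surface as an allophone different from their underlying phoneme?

Segments that undergo a rule: /o/ → [ə] (rule 2); /t/ → [tʰ] (rule 1); /o/ → [ə] (rule 2); /o/ → [ə] (rule 2); /u/ → [ə] (rule 2); /o/ → [ə] (rule 2).
All other segments surface unchanged.

6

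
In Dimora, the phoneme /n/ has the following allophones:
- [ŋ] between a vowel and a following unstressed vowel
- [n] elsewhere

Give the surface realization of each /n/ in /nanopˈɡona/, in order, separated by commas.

Occurrence 1 (position 1): no conditioning environment matches → elsewhere allophone [n].
Occurrence 2 (position 3): between a vowel and a following unstressed vowel → [ŋ].
Occurrence 3 (position 8): between a vowel and a following unstressed vowel → [ŋ].

[n], [ŋ], [ŋ]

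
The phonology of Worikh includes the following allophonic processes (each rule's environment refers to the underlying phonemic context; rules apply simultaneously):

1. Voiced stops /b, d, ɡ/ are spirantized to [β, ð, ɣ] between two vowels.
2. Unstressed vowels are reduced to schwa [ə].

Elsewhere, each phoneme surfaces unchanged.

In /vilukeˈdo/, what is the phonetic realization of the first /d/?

/d/ meets the environment for rule 1 (between two vowels) → [ð].

[ð]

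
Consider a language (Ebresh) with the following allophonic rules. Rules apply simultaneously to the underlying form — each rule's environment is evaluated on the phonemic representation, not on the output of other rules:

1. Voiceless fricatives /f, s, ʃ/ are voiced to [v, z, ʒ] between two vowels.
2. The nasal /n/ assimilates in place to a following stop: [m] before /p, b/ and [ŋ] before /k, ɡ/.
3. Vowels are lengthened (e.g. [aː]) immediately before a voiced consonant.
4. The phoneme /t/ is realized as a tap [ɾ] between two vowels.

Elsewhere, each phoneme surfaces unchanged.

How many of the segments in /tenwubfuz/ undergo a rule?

3

Segments that undergo a rule: /e/ → [eː] (rule 3); /u/ → [uː] (rule 3); /u/ → [uː] (rule 3).
All other segments surface unchanged.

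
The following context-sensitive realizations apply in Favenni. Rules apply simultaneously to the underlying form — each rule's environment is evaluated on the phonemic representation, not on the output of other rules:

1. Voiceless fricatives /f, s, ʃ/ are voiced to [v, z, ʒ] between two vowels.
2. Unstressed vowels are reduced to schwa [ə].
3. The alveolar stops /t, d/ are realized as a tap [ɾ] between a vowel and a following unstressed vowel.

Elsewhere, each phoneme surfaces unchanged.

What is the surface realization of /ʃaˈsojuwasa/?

/ʃ/ (word-initial): rule 1 targets it, but not between two vowels → unchanged [ʃ].
Rule 2 applies to /a/ (between /ʃ/ and /s/: in an unstressed syllable) → [ə].
/s/ (between /a/ and /o/): between two vowels, so rule 1 applies → [z].
/o/ (between /s/ and /j/): rule 2 targets it, but not in an unstressed syllable → unchanged [o].
/j/ (between /o/ and /u/) is unaffected → [j].
Rule 2 applies to /u/ (between /j/ and /w/: in an unstressed syllable) → [ə].
/w/ — not in any rule's target class → [w].
/a/ meets the environment for rule 2 (in an unstressed syllable) → [ə].
Rule 1 applies to /s/ (between /a/ and /a/: between two vowels) → [z].
/a/ meets the environment for rule 2 (in an unstressed syllable) → [ə].

[ʃəˈzojəwəzə]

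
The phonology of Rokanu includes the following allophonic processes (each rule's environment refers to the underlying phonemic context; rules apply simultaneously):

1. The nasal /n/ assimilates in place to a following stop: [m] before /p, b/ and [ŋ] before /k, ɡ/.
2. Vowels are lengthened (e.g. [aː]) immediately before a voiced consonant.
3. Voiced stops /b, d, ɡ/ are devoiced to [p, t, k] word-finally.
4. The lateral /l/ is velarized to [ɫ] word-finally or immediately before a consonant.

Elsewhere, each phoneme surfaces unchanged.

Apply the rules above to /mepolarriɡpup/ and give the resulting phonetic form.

/e/ (between /m/ and /p/) fails the environment for rule 2, so it stays [e].
/o/ (between /p/ and /l/): before a voiced consonant, so rule 2 applies → [oː].
/l/ — between /o/ and /a/; rule 4 does not apply here → [l].
/a/ (between /l/ and /r/): before a voiced consonant, so rule 2 applies → [aː].
/i/ (between /r/ and /ɡ/) occurs before a voiced consonant → [iː] by rule 2.
/ɡ/ (between /i/ and /p/): rule 3 targets it, but not word-finally → unchanged [ɡ].
/u/ (between /p/ and /p/) is in the target of rule 2 but the environment (before a voiced consonant) is not met → [u].

[mepoːlaːrriːɡpup]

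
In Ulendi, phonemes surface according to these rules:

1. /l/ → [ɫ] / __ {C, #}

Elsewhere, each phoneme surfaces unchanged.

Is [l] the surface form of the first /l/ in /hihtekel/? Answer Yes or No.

/l/ (word-final): word-finally or immediately before a consonant, so rule 1 applies → [ɫ].
The actual realization is [ɫ], not [l].

No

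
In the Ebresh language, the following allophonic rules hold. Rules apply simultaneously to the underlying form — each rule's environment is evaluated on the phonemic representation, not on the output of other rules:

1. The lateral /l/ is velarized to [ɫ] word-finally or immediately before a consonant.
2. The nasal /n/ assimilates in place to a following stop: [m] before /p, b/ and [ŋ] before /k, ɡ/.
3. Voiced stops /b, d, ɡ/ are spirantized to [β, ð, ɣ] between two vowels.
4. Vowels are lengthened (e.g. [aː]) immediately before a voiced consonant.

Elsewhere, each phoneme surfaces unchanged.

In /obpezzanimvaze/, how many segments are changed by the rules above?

Segments that undergo a rule: /o/ → [oː] (rule 4); /e/ → [eː] (rule 4); /a/ → [aː] (rule 4); /i/ → [iː] (rule 4); /a/ → [aː] (rule 4).
All other segments surface unchanged.

5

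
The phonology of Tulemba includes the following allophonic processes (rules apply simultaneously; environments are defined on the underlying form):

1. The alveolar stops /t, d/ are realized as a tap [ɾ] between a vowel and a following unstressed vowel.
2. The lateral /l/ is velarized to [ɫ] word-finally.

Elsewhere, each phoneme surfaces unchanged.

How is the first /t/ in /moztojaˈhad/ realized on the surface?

/t/ (between /z/ and /o/) fails the environment for rule 1, so it stays [t].

[t]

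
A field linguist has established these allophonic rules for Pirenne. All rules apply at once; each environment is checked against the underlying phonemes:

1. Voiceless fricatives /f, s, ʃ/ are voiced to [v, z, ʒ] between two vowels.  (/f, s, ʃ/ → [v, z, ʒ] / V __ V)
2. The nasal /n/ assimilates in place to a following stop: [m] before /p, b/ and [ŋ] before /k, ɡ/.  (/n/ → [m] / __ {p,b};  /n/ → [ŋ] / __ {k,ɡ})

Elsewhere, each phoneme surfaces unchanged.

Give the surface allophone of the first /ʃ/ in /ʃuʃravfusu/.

[ʃ]

/ʃ/ — word-initial; rule 1 does not apply here → [ʃ].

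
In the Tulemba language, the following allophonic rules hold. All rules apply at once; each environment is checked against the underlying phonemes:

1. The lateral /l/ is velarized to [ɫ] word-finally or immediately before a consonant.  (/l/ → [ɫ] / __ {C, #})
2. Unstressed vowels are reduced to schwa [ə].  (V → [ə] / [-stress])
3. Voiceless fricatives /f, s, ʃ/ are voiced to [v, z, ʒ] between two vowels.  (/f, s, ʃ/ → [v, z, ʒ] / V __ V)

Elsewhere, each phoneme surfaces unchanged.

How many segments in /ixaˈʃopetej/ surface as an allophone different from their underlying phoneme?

Segments that undergo a rule: /i/ → [ə] (rule 2); /a/ → [ə] (rule 2); /ʃ/ → [ʒ] (rule 3); /e/ → [ə] (rule 2); /e/ → [ə] (rule 2).
All other segments surface unchanged.

5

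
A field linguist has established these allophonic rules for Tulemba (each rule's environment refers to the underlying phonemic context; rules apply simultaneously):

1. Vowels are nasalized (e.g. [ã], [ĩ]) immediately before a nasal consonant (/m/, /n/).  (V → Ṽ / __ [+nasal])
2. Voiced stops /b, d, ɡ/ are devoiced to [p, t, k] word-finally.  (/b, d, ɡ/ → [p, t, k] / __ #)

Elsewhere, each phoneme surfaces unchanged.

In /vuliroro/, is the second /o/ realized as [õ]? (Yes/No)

/o/ (word-final): rule 1 targets it, but not before a nasal consonant → unchanged [o].
The actual realization is [o], not [õ].

No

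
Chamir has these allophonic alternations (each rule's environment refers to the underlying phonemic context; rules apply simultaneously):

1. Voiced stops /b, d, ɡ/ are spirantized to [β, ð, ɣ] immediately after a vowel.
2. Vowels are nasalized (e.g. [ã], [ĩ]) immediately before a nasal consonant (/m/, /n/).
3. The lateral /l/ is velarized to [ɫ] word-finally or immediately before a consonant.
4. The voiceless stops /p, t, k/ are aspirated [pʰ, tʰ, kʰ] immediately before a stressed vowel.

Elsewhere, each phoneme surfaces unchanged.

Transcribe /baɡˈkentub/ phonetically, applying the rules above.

/b/ (word-initial) fails the environment for rule 1, so it stays [b].
/a/ (between /b/ and /ɡ/) fails the environment for rule 2, so it stays [a].
/ɡ/ (between /a/ and /k/): immediately after a vowel, so rule 1 applies → [ɣ].
/k/ (between /ɡ/ and /e/) occurs immediately before a stressed vowel → [kʰ] by rule 4.
Rule 2 applies to /e/ (between /k/ and /n/: before a nasal consonant) → [ẽ].
/n/ (between /e/ and /t/): no rule targets it → [n].
/t/ (between /n/ and /u/) fails the environment for rule 4, so it stays [t].
/u/ (between /t/ and /b/): rule 2 targets it, but not before a nasal consonant → unchanged [u].
/b/ — word-final, immediately after a vowel — surfaces as [β] (rule 1).

[baɣˈkʰẽntuβ]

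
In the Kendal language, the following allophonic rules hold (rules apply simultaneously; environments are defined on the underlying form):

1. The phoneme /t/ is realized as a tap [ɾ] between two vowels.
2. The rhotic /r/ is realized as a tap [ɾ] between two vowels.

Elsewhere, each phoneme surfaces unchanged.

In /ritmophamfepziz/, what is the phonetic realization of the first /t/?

[t]

/t/ (between /i/ and /m/): rule 1 targets it, but not between two vowels → unchanged [t].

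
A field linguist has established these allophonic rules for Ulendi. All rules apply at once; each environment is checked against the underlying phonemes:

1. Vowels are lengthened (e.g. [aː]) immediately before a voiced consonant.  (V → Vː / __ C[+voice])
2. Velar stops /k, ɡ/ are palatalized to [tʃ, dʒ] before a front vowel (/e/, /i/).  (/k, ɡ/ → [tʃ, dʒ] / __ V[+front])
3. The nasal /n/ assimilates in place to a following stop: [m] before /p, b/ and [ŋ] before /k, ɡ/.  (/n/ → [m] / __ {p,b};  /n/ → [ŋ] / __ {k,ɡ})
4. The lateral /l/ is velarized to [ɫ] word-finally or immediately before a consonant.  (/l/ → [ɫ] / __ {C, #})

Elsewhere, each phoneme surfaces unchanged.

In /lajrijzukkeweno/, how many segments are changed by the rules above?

5

Segments that undergo a rule: /a/ → [aː] (rule 1); /i/ → [iː] (rule 1); /k/ → [tʃ] (rule 2); /e/ → [eː] (rule 1); /e/ → [eː] (rule 1).
All other segments surface unchanged.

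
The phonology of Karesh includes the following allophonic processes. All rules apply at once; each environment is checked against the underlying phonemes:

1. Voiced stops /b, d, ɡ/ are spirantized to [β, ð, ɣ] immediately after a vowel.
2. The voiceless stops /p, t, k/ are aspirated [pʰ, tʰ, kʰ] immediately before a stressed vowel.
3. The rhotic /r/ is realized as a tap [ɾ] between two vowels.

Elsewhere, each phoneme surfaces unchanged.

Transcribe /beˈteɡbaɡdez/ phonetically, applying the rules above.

[beˈtʰeɣbaɣdez]

/b/ — word-initial; rule 1 does not apply here → [b].
/t/ — between /e/ and /e/, immediately before a stressed vowel — surfaces as [tʰ] (rule 2).
/ɡ/ (between /e/ and /b/): immediately after a vowel, so rule 1 applies → [ɣ].
/b/ (between /ɡ/ and /a/) fails the environment for rule 1, so it stays [b].
/ɡ/ — between /a/ and /d/, immediately after a vowel — surfaces as [ɣ] (rule 1).
/d/ (between /ɡ/ and /e/) fails the environment for rule 1, so it stays [d].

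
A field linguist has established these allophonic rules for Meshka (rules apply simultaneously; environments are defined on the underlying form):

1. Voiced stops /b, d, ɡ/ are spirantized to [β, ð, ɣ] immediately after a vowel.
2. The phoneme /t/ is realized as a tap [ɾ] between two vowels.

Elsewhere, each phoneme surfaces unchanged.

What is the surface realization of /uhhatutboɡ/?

/u/ — not in any rule's target class → [u].
/h/ (between /u/ and /h/): no rule targets it → [h].
/h/ — not in any rule's target class → [h].
/a/ (between /h/ and /t/) is unaffected → [a].
/t/ (between /a/ and /u/) occurs between two vowels → [ɾ] by rule 2.
/u/ (between /t/ and /t/): no rule targets it → [u].
/t/ (between /u/ and /b/): rule 2 targets it, but not between two vowels → unchanged [t].
/b/ (between /t/ and /o/): rule 1 targets it, but not immediately after a vowel → unchanged [b].
/o/ stays [o].
Rule 1 applies to /ɡ/ (word-final: immediately after a vowel) → [ɣ].

[uhhaɾutboɣ]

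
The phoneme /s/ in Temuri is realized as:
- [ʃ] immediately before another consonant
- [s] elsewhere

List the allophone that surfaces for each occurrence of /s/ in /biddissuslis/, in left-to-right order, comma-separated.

[ʃ], [s], [ʃ], [s]

Occurrence 1 (position 6): immediately before another consonant → [ʃ].
Occurrence 2 (position 7): no conditioning environment matches → elsewhere allophone [s].
Occurrence 3 (position 9): immediately before another consonant → [ʃ].
Occurrence 4 (position 12): no conditioning environment matches → elsewhere allophone [s].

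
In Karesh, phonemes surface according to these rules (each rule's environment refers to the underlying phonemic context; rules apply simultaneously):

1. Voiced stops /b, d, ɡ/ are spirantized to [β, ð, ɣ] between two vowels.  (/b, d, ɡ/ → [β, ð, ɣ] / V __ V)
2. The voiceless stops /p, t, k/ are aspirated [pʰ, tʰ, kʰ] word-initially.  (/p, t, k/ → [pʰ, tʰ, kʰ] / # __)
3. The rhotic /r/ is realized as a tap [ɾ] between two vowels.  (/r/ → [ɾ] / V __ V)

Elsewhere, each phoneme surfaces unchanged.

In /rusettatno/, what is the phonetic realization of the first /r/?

[r]

/r/ — word-initial; rule 3 does not apply here → [r].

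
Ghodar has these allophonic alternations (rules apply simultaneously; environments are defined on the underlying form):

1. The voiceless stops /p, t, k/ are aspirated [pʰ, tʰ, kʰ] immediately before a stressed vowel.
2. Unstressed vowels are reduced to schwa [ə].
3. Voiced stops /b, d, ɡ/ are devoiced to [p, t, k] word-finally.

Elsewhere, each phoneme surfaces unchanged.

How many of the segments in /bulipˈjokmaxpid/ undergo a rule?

5

Segments that undergo a rule: /u/ → [ə] (rule 2); /i/ → [ə] (rule 2); /a/ → [ə] (rule 2); /i/ → [ə] (rule 2); /d/ → [t] (rule 3).
All other segments surface unchanged.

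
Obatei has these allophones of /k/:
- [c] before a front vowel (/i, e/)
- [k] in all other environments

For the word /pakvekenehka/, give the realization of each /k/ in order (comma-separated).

[k], [c], [k]

Occurrence 1 (position 3): no conditioning environment matches → elsewhere allophone [k].
Occurrence 2 (position 6): before a front vowel → [c].
Occurrence 3 (position 11): no conditioning environment matches → elsewhere allophone [k].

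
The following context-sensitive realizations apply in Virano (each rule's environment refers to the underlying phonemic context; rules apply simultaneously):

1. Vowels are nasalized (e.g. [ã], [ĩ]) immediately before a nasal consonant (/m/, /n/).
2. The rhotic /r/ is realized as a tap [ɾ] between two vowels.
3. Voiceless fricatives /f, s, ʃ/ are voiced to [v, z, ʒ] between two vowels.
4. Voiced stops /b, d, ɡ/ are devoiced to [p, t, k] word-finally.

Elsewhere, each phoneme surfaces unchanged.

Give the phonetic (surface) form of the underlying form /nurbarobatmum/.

[nurbaɾobatmũm]

/n/ (word-initial) is unaffected → [n].
/u/ — between /n/ and /r/; rule 1 does not apply here → [u].
/r/ (between /u/ and /b/) is in the target of rule 2 but the environment (between two vowels) is not met → [r].
/b/ — between /r/ and /a/; rule 4 does not apply here → [b].
/a/ (between /b/ and /r/) is in the target of rule 1 but the environment (before a nasal consonant) is not met → [a].
/r/ meets the environment for rule 2 (between two vowels) → [ɾ].
/o/ (between /r/ and /b/): rule 1 targets it, but not before a nasal consonant → unchanged [o].
/b/ (between /o/ and /a/) is in the target of rule 4 but the environment (word-finally) is not met → [b].
/a/ (between /b/ and /t/) is in the target of rule 1 but the environment (before a nasal consonant) is not met → [a].
/t/ (between /a/ and /m/): no rule targets it → [t].
/m/ stays [m].
Rule 1 applies to /u/ (between /m/ and /m/: before a nasal consonant) → [ũ].
/m/ stays [m].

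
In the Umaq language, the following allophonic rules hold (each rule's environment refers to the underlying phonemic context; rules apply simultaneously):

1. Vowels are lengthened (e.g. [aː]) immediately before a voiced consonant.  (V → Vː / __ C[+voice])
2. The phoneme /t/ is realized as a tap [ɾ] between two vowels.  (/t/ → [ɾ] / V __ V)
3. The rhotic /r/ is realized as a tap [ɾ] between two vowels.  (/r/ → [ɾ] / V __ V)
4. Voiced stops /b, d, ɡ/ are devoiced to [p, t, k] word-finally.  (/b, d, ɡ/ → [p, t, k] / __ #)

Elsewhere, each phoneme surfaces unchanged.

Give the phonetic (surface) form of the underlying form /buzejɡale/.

/b/ (word-initial): rule 4 targets it, but not word-finally → unchanged [b].
Rule 1 applies to /u/ (between /b/ and /z/: before a voiced consonant) → [uː].
/z/ (between /u/ and /e/) is unaffected → [z].
/e/ — between /z/ and /j/, before a voiced consonant — surfaces as [eː] (rule 1).
/j/ — not in any rule's target class → [j].
/ɡ/ — between /j/ and /a/; rule 4 does not apply here → [ɡ].
Rule 1 applies to /a/ (between /ɡ/ and /l/: before a voiced consonant) → [aː].
/l/ — not in any rule's target class → [l].
/e/ (word-final) fails the environment for rule 1, so it stays [e].

[buːzeːjɡaːle]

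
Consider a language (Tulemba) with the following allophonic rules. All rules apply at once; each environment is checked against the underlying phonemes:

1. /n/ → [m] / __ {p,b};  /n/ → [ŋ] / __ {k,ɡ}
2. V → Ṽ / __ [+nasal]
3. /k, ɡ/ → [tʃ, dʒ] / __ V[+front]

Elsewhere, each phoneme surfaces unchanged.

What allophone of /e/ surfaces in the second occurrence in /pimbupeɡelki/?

/e/ (between /ɡ/ and /l/): rule 2 targets it, but not before a nasal consonant → unchanged [e].

[e]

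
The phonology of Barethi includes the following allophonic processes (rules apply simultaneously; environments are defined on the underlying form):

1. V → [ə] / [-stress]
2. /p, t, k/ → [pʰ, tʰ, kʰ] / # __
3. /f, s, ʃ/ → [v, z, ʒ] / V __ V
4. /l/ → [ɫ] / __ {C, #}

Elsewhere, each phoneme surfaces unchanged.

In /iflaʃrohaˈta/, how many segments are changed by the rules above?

4

Segments that undergo a rule: /i/ → [ə] (rule 1); /a/ → [ə] (rule 1); /o/ → [ə] (rule 1); /a/ → [ə] (rule 1).
All other segments surface unchanged.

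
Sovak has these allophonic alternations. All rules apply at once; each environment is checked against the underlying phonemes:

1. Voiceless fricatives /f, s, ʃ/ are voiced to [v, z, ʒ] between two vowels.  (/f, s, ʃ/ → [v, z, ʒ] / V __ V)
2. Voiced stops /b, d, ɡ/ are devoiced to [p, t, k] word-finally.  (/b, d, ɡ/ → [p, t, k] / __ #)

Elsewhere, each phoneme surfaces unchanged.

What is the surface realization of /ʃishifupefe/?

/ʃ/ (word-initial) fails the environment for rule 1, so it stays [ʃ].
/i/ — not in any rule's target class → [i].
/s/ — between /i/ and /h/; rule 1 does not apply here → [s].
/h/ stays [h].
/i/ (between /h/ and /f/): no rule targets it → [i].
Rule 1 applies to /f/ (between /i/ and /u/: between two vowels) → [v].
/u/ (between /f/ and /p/): no rule targets it → [u].
/p/ (between /u/ and /e/) is unaffected → [p].
/e/ stays [e].
/f/ (between /e/ and /e/): between two vowels, so rule 1 applies → [v].
/e/ (word-final): no rule targets it → [e].

[ʃishivupeve]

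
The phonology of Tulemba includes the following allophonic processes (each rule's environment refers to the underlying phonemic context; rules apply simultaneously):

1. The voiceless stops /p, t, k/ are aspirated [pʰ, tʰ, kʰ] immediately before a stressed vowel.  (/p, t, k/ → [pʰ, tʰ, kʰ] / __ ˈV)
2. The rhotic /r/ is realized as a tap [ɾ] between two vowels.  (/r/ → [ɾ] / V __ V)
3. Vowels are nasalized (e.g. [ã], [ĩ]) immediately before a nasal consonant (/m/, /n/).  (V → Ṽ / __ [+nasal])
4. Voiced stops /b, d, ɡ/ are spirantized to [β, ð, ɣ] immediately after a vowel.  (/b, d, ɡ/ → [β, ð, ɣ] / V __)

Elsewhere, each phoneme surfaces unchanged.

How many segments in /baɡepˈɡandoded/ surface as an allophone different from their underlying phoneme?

Segments that undergo a rule: /ɡ/ → [ɣ] (rule 4); /a/ → [ã] (rule 3); /d/ → [ð] (rule 4); /d/ → [ð] (rule 4).
All other segments surface unchanged.

4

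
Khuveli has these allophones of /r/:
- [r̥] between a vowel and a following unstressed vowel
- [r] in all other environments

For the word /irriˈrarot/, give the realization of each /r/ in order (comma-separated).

Occurrence 1 (position 2): no conditioning environment matches → elsewhere allophone [r].
Occurrence 2 (position 3): no conditioning environment matches → elsewhere allophone [r].
Occurrence 3 (position 5): no conditioning environment matches → elsewhere allophone [r].
Occurrence 4 (position 7): between a vowel and a following unstressed vowel → [r̥].

[r], [r], [r], [r̥]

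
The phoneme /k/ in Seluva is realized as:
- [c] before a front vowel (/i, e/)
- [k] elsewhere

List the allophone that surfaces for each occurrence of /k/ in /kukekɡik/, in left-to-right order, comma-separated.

Occurrence 1 (position 1): no conditioning environment matches → elsewhere allophone [k].
Occurrence 2 (position 3): before a front vowel → [c].
Occurrence 3 (position 5): no conditioning environment matches → elsewhere allophone [k].
Occurrence 4 (position 8): no conditioning environment matches → elsewhere allophone [k].

[k], [c], [k], [k]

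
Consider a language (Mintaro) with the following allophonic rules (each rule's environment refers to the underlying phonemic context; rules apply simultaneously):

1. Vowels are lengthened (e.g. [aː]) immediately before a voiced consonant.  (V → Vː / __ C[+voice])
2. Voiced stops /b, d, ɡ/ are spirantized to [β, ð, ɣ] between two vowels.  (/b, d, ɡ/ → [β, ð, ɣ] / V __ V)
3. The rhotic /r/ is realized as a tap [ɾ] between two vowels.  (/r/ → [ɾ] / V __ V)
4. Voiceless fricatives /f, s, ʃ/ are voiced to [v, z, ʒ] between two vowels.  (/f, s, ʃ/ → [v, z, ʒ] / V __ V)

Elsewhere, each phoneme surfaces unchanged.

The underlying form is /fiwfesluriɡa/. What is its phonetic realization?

[fiːwfesluːɾiːɣa]

/f/ (word-initial): rule 4 targets it, but not between two vowels → unchanged [f].
/i/ (between /f/ and /w/): before a voiced consonant, so rule 1 applies → [iː].
/w/ stays [w].
/f/ (between /w/ and /e/) is in the target of rule 4 but the environment (between two vowels) is not met → [f].
/e/ (between /f/ and /s/): rule 1 targets it, but not before a voiced consonant → unchanged [e].
/s/ (between /e/ and /l/): rule 4 targets it, but not between two vowels → unchanged [s].
/l/ (between /s/ and /u/) is unaffected → [l].
/u/ (between /l/ and /r/) occurs before a voiced consonant → [uː] by rule 1.
/r/ (between /u/ and /i/) occurs between two vowels → [ɾ] by rule 3.
/i/ (between /r/ and /ɡ/): before a voiced consonant, so rule 1 applies → [iː].
/ɡ/ meets the environment for rule 2 (between two vowels) → [ɣ].
/a/ — word-final; rule 1 does not apply here → [a].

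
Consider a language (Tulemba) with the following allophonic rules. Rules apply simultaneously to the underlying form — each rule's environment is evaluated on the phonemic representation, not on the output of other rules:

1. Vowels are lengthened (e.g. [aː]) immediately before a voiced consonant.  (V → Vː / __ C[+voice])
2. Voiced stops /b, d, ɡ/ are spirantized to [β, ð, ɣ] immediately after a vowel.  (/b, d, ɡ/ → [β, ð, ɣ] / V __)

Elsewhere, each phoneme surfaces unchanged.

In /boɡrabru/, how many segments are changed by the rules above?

Segments that undergo a rule: /o/ → [oː] (rule 1); /ɡ/ → [ɣ] (rule 2); /a/ → [aː] (rule 1); /b/ → [β] (rule 2).
All other segments surface unchanged.

4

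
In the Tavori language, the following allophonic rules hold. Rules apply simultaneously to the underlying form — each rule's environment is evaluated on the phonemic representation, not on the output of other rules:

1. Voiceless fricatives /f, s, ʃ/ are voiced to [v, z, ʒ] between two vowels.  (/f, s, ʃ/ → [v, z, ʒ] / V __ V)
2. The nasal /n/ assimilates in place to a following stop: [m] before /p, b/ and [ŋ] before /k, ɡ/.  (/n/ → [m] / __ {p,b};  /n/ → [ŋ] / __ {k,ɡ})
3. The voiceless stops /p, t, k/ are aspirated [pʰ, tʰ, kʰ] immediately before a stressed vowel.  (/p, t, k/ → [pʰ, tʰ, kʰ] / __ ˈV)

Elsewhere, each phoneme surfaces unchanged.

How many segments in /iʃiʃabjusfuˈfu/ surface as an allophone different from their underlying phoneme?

3

Segments that undergo a rule: /ʃ/ → [ʒ] (rule 1); /ʃ/ → [ʒ] (rule 1); /f/ → [v] (rule 1).
All other segments surface unchanged.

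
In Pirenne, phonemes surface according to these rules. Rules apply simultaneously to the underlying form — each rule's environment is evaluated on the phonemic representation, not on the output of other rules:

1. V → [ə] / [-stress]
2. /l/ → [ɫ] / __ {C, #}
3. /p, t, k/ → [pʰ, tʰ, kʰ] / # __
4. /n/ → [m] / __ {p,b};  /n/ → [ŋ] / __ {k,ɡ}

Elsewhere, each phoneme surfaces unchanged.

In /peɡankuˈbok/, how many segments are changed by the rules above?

5

Segments that undergo a rule: /p/ → [pʰ] (rule 3); /e/ → [ə] (rule 1); /a/ → [ə] (rule 1); /n/ → [ŋ] (rule 4); /u/ → [ə] (rule 1).
All other segments surface unchanged.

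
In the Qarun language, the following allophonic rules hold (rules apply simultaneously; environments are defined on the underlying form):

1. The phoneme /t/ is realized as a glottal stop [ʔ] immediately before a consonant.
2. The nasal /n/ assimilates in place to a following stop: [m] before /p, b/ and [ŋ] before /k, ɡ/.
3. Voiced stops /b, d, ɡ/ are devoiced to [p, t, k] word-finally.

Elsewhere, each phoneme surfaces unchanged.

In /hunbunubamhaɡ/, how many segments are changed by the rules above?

2

Segments that undergo a rule: /n/ → [m] (rule 2); /ɡ/ → [k] (rule 3).
All other segments surface unchanged.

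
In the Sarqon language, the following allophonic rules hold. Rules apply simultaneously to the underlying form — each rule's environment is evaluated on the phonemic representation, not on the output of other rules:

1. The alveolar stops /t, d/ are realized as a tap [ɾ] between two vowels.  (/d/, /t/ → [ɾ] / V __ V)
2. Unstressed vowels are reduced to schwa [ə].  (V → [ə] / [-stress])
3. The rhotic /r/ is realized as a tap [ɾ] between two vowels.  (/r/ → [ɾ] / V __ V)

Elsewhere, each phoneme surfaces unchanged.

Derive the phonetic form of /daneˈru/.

/d/ (word-initial) fails the environment for rule 1, so it stays [d].
Rule 2 applies to /a/ (between /d/ and /n/: in an unstressed syllable) → [ə].
Rule 2 applies to /e/ (between /n/ and /r/: in an unstressed syllable) → [ə].
/r/ — between /e/ and /u/, between two vowels — surfaces as [ɾ] (rule 3).
/u/ (word-final) is in the target of rule 2 but the environment (in an unstressed syllable) is not met → [u].

[dənəˈɾu]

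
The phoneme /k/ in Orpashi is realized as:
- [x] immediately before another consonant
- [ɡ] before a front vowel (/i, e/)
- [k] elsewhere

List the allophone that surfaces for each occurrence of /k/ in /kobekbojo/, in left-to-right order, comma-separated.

[k], [x]

Occurrence 1 (position 1): no conditioning environment matches → elsewhere allophone [k].
Occurrence 2 (position 5): immediately before another consonant → [x].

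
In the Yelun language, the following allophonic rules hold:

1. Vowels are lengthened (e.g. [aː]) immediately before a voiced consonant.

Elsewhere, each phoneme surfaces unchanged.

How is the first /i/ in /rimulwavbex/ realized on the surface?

[iː]

Rule 1 applies to /i/ (between /r/ and /m/: before a voiced consonant) → [iː].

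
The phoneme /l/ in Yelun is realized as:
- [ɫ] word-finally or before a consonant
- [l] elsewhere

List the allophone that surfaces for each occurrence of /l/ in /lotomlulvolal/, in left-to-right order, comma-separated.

[l], [l], [ɫ], [l], [ɫ]

Occurrence 1 (position 1): no conditioning environment matches → elsewhere allophone [l].
Occurrence 2 (position 6): no conditioning environment matches → elsewhere allophone [l].
Occurrence 3 (position 8): word-finally or before a consonant → [ɫ].
Occurrence 4 (position 11): no conditioning environment matches → elsewhere allophone [l].
Occurrence 5 (position 13): word-finally or before a consonant → [ɫ].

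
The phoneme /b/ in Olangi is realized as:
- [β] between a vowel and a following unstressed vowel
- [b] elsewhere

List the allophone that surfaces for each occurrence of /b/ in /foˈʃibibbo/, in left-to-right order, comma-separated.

Occurrence 1 (position 5): between a vowel and a following unstressed vowel → [β].
Occurrence 2 (position 7): no conditioning environment matches → elsewhere allophone [b].
Occurrence 3 (position 8): no conditioning environment matches → elsewhere allophone [b].

[β], [b], [b]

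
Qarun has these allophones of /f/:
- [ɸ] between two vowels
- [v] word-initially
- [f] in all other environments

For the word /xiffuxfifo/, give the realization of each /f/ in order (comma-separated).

[f], [f], [f], [ɸ]

Occurrence 1 (position 3): no conditioning environment matches → elsewhere allophone [f].
Occurrence 2 (position 4): no conditioning environment matches → elsewhere allophone [f].
Occurrence 3 (position 7): no conditioning environment matches → elsewhere allophone [f].
Occurrence 4 (position 9): between two vowels → [ɸ].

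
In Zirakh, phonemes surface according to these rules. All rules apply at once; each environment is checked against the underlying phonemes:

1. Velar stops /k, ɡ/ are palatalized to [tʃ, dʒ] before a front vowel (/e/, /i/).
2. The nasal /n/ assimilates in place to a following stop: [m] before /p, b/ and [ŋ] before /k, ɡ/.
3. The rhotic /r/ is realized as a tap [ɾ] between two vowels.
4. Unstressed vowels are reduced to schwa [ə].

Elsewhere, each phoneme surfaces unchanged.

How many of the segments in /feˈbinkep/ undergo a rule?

Segments that undergo a rule: /e/ → [ə] (rule 4); /n/ → [ŋ] (rule 2); /k/ → [tʃ] (rule 1); /e/ → [ə] (rule 4).
All other segments surface unchanged.

4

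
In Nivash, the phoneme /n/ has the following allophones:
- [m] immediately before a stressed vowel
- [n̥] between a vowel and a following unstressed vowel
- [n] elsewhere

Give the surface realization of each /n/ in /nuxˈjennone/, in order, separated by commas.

Occurrence 1 (position 1): no conditioning environment matches → elsewhere allophone [n].
Occurrence 2 (position 6): no conditioning environment matches → elsewhere allophone [n].
Occurrence 3 (position 7): no conditioning environment matches → elsewhere allophone [n].
Occurrence 4 (position 9): between a vowel and a following unstressed vowel → [n̥].

[n], [n], [n], [n̥]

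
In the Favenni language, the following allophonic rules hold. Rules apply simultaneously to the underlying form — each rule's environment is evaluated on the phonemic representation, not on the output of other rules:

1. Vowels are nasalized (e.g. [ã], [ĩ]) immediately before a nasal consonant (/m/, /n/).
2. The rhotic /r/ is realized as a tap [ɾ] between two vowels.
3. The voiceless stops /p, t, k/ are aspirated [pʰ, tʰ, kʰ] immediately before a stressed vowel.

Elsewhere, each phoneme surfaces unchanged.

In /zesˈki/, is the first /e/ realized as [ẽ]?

No

/e/ (between /z/ and /s/) is in the target of rule 1 but the environment (before a nasal consonant) is not met → [e].
The actual realization is [e], not [ẽ].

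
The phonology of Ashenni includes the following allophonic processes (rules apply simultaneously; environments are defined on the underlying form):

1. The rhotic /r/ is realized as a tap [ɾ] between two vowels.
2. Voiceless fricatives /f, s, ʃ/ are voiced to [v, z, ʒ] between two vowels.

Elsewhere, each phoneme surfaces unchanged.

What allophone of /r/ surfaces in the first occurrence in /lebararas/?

[ɾ]

Rule 1 applies to /r/ (between /a/ and /a/: between two vowels) → [ɾ].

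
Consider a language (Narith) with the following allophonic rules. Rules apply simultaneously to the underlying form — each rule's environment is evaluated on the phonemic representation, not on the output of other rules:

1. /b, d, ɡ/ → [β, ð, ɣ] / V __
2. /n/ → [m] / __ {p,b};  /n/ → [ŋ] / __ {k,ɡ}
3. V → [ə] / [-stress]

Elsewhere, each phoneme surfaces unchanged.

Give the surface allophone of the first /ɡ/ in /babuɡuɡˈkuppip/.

[ɣ]

/ɡ/ — between /u/ and /u/, immediately after a vowel — surfaces as [ɣ] (rule 1).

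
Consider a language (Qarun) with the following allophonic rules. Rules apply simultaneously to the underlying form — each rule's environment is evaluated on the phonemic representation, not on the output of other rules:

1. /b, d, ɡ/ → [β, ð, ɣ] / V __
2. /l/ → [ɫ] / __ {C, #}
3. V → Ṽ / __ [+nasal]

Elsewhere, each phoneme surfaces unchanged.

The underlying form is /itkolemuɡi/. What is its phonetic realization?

/i/ — word-initial; rule 3 does not apply here → [i].
/t/ — not in any rule's target class → [t].
/k/ stays [k].
/o/ (between /k/ and /l/): rule 3 targets it, but not before a nasal consonant → unchanged [o].
/l/ — between /o/ and /e/; rule 2 does not apply here → [l].
/e/ — between /l/ and /m/, before a nasal consonant — surfaces as [ẽ] (rule 3).
/m/ — not in any rule's target class → [m].
/u/ (between /m/ and /ɡ/): rule 3 targets it, but not before a nasal consonant → unchanged [u].
Rule 1 applies to /ɡ/ (between /u/ and /i/: immediately after a vowel) → [ɣ].
/i/ — word-final; rule 3 does not apply here → [i].

[itkolẽmuɣi]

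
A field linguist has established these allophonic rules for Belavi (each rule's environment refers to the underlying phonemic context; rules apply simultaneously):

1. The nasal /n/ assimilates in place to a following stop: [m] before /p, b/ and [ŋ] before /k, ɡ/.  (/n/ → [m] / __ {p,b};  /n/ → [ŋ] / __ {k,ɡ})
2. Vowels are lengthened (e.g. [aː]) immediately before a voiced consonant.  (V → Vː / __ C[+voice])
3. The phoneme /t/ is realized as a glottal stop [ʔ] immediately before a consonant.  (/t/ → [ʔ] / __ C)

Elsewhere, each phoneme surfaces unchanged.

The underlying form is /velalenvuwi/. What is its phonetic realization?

[veːlaːleːnvuːwi]

/v/ stays [v].
/e/ (between /v/ and /l/) occurs before a voiced consonant → [eː] by rule 2.
/l/ (between /e/ and /a/): no rule targets it → [l].
Rule 2 applies to /a/ (between /l/ and /l/: before a voiced consonant) → [aː].
/l/ (between /a/ and /e/) is unaffected → [l].
/e/ (between /l/ and /n/): before a voiced consonant, so rule 2 applies → [eː].
/n/ (between /e/ and /v/) fails the environment for rule 1, so it stays [n].
/v/ stays [v].
/u/ — between /v/ and /w/, before a voiced consonant — surfaces as [uː] (rule 2).
/w/ (between /u/ and /i/) is unaffected → [w].
/i/ (word-final): rule 2 targets it, but not before a voiced consonant → unchanged [i].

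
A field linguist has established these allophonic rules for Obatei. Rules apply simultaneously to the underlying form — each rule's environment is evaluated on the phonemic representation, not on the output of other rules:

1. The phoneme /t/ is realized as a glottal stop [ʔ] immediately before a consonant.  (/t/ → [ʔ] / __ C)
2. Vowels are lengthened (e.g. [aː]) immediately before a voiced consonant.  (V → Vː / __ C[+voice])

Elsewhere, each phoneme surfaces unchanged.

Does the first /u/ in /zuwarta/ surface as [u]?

/u/ (between /z/ and /w/) occurs before a voiced consonant → [uː] by rule 2.
The actual realization is [uː], not [u].

No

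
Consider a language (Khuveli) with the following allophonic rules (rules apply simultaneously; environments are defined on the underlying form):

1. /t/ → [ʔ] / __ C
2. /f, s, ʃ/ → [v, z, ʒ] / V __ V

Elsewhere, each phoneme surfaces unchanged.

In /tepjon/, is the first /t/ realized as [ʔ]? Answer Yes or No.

/t/ (word-initial) is in the target of rule 1 but the environment (immediately before a consonant) is not met → [t].
The actual realization is [t], not [ʔ].

No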